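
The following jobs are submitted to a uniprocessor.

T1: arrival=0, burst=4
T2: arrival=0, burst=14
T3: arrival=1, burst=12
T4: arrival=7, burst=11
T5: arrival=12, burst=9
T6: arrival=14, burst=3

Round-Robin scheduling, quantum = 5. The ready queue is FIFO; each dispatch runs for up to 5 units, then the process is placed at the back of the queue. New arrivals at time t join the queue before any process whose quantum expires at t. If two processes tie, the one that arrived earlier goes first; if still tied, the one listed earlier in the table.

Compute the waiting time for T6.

15

Timeline: | T1 0-4 | T2 4-9 | T3 9-14 | T4 14-19 | T2 19-24 | T5 24-29 | T6 29-32 | T3 32-37 | T4 37-42 | T2 42-46 | T5 46-50 | T3 50-52 | T4 52-53 |
Completion: T1=4  T2=46  T3=52  T4=53  T5=50  T6=32
Waiting(T6) = turnaround − burst = 18 − 3 = 15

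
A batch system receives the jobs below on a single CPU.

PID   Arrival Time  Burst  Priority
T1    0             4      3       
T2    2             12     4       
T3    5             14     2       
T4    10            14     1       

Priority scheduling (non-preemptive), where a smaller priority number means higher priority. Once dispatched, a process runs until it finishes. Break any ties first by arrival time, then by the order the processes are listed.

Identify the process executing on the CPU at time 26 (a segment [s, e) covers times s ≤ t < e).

T4

Schedule: | T1 0-4 | T2 4-16 | T4 16-30 | T3 30-44 |
Completion: T1=4  T2=16  T3=44  T4=30
Turnaround (C−A): T1=4  T2=14  T3=39  T4=20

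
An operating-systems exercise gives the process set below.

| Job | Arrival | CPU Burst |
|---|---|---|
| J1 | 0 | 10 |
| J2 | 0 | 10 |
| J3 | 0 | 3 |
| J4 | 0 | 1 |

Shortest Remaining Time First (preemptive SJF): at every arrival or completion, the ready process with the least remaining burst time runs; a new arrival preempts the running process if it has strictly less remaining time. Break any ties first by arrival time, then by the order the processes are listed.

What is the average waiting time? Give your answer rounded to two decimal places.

Schedule: | J4 0-1 | J3 1-4 | J1 4-14 | J2 14-24 |
Completion: J1=14  J2=24  J3=4  J4=1
Waiting times: J1=4, J2=14, J3=1, J4=0
Average waiting = (4+14+1+0) / 4 = 19/4 = 4.75

4.75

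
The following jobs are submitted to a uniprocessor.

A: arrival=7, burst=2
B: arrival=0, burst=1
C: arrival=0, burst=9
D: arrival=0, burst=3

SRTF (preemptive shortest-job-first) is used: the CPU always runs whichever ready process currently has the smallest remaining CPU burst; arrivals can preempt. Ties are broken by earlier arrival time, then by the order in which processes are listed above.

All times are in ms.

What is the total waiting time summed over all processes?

Schedule: | B 0-1 | D 1-4 | C 4-7 | A 7-9 | C 9-15 |
Completion: A=9  B=1  C=15  D=4
Turnaround (C−A): A=2  B=1  C=15  D=4
Waiting = turnaround − burst: A=0, B=0, C=6, D=1
Total waiting = 0 + 0 + 6 + 1 = 7

7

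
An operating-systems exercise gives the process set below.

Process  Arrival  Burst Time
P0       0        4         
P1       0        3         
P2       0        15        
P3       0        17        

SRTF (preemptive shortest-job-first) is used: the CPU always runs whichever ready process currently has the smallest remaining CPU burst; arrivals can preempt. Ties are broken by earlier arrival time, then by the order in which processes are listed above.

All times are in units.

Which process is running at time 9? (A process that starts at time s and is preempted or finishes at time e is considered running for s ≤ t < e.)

Timeline: | P1 0-3 | P0 3-7 | P2 7-22 | P3 22-39 |
Completion: P0=7  P1=3  P2=22  P3=39
Turnaround (C−A): P0=7  P1=3  P2=22  P3=39

P2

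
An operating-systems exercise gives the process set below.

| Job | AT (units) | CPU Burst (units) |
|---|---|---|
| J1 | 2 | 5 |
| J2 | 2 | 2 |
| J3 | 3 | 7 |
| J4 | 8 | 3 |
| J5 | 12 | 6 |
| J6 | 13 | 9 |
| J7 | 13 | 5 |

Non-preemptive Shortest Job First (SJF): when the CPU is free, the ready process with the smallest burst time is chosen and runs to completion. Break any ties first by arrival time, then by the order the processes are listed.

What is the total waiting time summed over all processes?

Timeline: | idle 0-2 | J2 2-4 | J1 4-9 | J4 9-12 | J5 12-18 | J7 18-23 | J3 23-30 | J6 30-39 |
Completion: J1=9  J2=4  J3=30  J4=12  J5=18  J6=39  J7=23
Turnaround (C−A): J1=7  J2=2  J3=27  J4=4  J5=6  J6=26  J7=10
Waiting = turnaround − burst: J1=2, J2=0, J3=20, J4=1, J5=0, J6=17, J7=5
Total waiting = 2 + 0 + 20 + 1 + 0 + 17 + 5 = 45

45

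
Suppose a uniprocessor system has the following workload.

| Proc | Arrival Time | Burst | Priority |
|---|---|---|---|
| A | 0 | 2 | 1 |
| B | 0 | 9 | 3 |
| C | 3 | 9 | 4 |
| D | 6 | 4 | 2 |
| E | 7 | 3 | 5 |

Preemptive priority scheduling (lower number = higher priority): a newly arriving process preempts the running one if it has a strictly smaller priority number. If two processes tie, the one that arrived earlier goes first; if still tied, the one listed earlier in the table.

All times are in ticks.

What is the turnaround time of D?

Schedule: | A 0-2 | B 2-6 | D 6-10 | B 10-15 | C 15-24 | E 24-27 |
Completion: A=2  B=15  C=24  D=10  E=27
Turnaround(D) = completion − arrival = 10 − 6 = 4

4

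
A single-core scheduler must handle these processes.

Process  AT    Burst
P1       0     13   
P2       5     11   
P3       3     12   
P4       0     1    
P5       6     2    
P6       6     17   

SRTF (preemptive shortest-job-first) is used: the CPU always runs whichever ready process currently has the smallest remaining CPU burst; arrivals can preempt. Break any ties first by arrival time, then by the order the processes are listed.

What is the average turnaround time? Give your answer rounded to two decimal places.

21.17

Gantt: | P4 0-1 | P1 1-6 | P5 6-8 | P1 8-16 | P2 16-27 | P3 27-39 | P6 39-56 |
Completion: P1=16  P2=27  P3=39  P4=1  P5=8  P6=56
Turnaround times: P1=16, P2=22, P3=36, P4=1, P5=2, P6=50
Average turnaround = (16+22+36+1+2+50) / 6 = 127/6 = 21.17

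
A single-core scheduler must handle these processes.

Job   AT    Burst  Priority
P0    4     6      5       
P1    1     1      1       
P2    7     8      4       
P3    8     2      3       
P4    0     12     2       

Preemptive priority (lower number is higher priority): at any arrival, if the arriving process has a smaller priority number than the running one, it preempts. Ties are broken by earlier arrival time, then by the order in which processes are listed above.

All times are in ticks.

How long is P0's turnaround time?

Schedule: | P4 0-1 | P1 1-2 | P4 2-13 | P3 13-15 | P2 15-23 | P0 23-29 |
Completion: P0=29  P1=2  P2=23  P3=15  P4=13
Turnaround(P0) = completion − arrival = 29 − 4 = 25

25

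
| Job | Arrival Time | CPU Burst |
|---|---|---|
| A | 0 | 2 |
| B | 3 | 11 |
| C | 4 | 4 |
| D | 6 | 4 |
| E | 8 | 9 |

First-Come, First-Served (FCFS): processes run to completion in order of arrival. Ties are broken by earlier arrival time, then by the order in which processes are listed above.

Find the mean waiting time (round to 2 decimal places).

7.20

Gantt: | A 0-2 | idle 2-3 | B 3-14 | C 14-18 | D 18-22 | E 22-31 |
Completion: A=2  B=14  C=18  D=22  E=31
Waiting times: A=0, B=0, C=10, D=12, E=14
Average waiting = (0+0+10+12+14) / 5 = 36/5 = 7.20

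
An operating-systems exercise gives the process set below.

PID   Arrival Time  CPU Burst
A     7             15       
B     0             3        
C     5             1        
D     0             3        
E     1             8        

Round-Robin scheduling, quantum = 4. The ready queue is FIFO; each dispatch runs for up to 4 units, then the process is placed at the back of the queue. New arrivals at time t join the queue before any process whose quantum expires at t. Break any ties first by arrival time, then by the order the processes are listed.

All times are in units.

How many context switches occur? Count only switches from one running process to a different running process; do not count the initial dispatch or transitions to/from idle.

6

Timeline: | B 0-3 | D 3-6 | E 6-10 | C 10-11 | A 11-15 | E 15-19 | A 19-30 |
Completion: A=30  B=3  C=11  D=6  E=19
Turnaround (C−A): A=23  B=3  C=6  D=6  E=18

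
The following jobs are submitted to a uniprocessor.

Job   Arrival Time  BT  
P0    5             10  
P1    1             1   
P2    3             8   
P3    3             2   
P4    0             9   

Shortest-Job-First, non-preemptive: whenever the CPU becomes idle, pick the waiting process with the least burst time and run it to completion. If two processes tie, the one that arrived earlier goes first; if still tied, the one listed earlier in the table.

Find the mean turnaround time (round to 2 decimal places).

13.80

Schedule: | P4 0-9 | P1 9-10 | P3 10-12 | P2 12-20 | P0 20-30 |
Completion: P0=30  P1=10  P2=20  P3=12  P4=9
Turnaround (C−A): P0=25  P1=9  P2=17  P3=9  P4=9
Turnaround times: P0=25, P1=9, P2=17, P3=9, P4=9
Average turnaround = (25+9+17+9+9) / 5 = 69/5 = 13.80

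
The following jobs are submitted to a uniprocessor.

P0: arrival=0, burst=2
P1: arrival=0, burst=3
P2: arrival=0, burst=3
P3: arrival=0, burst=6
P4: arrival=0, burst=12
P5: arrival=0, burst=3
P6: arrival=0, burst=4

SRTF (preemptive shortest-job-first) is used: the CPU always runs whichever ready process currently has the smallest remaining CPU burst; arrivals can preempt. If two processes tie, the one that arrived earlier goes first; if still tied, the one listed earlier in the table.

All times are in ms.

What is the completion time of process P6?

Gantt: | P0 0-2 | P1 2-5 | P2 5-8 | P5 8-11 | P6 11-15 | P3 15-21 | P4 21-33 |
Completion: P0=2  P1=5  P2=8  P3=21  P4=33  P5=11  P6=15

15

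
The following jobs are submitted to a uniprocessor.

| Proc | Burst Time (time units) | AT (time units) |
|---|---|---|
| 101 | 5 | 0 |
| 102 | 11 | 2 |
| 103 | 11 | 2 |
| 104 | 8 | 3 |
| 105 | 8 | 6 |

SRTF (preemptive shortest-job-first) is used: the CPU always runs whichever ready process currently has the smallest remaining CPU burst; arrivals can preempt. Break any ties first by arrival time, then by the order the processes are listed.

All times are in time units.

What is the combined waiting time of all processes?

Schedule: | 101 0-5 | 104 5-13 | 105 13-21 | 102 21-32 | 103 32-43 |
Completion: 101=5  102=32  103=43  104=13  105=21
Turnaround (C−A): 101=5  102=30  103=41  104=10  105=15
Waiting = turnaround − burst: 101=0, 102=19, 103=30, 104=2, 105=7
Total waiting = 0 + 19 + 30 + 2 + 7 = 58

58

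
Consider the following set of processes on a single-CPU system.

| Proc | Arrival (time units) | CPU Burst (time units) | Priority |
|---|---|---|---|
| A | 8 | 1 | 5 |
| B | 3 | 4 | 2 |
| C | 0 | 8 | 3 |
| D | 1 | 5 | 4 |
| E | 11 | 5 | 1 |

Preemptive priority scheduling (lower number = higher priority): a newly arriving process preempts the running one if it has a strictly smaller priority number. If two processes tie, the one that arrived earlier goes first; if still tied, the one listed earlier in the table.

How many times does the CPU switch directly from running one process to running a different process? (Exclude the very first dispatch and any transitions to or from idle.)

Schedule: | C 0-3 | B 3-7 | C 7-11 | E 11-16 | C 16-17 | D 17-22 | A 22-23 |
Completion: A=23  B=7  C=17  D=22  E=16

6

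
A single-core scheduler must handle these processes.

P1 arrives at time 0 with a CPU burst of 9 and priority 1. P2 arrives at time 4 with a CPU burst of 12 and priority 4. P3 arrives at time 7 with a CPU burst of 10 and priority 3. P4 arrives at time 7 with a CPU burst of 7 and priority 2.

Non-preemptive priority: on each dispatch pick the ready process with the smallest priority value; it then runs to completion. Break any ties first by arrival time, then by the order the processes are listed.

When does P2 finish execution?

Gantt: | P1 0-9 | P4 9-16 | P3 16-26 | P2 26-38 |
Completion: P1=9  P2=38  P3=26  P4=16

38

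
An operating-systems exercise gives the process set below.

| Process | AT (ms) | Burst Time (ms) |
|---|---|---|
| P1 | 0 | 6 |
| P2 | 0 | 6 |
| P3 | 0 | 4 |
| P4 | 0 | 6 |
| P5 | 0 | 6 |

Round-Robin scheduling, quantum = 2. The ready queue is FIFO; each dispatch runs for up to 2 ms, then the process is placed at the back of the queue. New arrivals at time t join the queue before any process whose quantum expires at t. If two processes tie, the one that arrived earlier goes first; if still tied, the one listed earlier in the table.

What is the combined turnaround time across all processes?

116

Gantt: | P1 0-2 | P2 2-4 | P3 4-6 | P4 6-8 | P5 8-10 | P1 10-12 | P2 12-14 | P3 14-16 | P4 16-18 | P5 18-20 | P1 20-22 | P2 22-24 | P4 24-26 | P5 26-28 |
Completion: P1=22  P2=24  P3=16  P4=26  P5=28
Turnaround (C−A): P1=22  P2=24  P3=16  P4=26  P5=28
Turnaround = completion − arrival: P1=22, P2=24, P3=16, P4=26, P5=28
Total turnaround = 22 + 24 + 16 + 26 + 28 = 116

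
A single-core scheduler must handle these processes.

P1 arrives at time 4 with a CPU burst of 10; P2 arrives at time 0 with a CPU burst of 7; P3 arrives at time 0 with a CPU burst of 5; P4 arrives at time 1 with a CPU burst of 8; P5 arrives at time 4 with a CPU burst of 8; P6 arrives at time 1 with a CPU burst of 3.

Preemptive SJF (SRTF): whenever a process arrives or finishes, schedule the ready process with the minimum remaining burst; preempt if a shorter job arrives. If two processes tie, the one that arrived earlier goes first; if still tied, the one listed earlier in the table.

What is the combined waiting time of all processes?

71

Timeline: | P3 0-1 | P6 1-4 | P3 4-8 | P2 8-15 | P4 15-23 | P5 23-31 | P1 31-41 |
Completion: P1=41  P2=15  P3=8  P4=23  P5=31  P6=4
Turnaround (C−A): P1=37  P2=15  P3=8  P4=22  P5=27  P6=3
Waiting = turnaround − burst: P1=27, P2=8, P3=3, P4=14, P5=19, P6=0
Total waiting = 27 + 8 + 3 + 14 + 19 + 0 = 71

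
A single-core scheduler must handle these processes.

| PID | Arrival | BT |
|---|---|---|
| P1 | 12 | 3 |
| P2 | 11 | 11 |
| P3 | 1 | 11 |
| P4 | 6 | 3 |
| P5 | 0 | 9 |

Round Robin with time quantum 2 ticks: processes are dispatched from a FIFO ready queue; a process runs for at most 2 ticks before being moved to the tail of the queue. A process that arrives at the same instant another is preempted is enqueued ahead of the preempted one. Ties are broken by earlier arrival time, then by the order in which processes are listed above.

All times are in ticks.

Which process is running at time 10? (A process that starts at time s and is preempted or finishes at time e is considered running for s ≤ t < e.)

P5

Timeline: | P5 0-2 | P3 2-4 | P5 4-6 | P3 6-8 | P4 8-10 | P5 10-12 | P3 12-14 | P4 14-15 | P2 15-17 | P1 17-19 | P5 19-21 | P3 21-23 | P2 23-25 | P1 25-26 | P5 26-27 | P3 27-29 | P2 29-31 | P3 31-32 | P2 32-37 |
Completion: P1=26  P2=37  P3=32  P4=15  P5=27
Turnaround (C−A): P1=14  P2=26  P3=31  P4=9  P5=27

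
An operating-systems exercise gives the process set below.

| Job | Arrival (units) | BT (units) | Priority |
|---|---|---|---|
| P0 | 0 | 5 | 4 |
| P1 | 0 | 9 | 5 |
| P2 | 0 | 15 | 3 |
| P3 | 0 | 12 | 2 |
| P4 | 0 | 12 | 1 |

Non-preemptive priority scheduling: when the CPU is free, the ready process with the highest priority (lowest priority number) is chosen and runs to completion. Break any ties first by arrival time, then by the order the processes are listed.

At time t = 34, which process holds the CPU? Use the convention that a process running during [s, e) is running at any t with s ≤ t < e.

P2

Schedule: | P4 0-12 | P3 12-24 | P2 24-39 | P0 39-44 | P1 44-53 |
Completion: P0=44  P1=53  P2=39  P3=24  P4=12
Turnaround (C−A): P0=44  P1=53  P2=39  P3=24  P4=12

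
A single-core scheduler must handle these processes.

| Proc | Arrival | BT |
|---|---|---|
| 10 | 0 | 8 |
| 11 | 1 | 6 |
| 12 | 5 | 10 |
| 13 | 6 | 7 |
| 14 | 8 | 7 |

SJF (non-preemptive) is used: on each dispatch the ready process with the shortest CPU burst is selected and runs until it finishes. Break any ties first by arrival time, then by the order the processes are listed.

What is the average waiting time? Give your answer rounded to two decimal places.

Timeline: | 10 0-8 | 11 8-14 | 13 14-21 | 14 21-28 | 12 28-38 |
Completion: 10=8  11=14  12=38  13=21  14=28
Turnaround (C−A): 10=8  11=13  12=33  13=15  14=20
Waiting times: 10=0, 11=7, 12=23, 13=8, 14=13
Average waiting = (0+7+23+8+13) / 5 = 51/5 = 10.20

10.20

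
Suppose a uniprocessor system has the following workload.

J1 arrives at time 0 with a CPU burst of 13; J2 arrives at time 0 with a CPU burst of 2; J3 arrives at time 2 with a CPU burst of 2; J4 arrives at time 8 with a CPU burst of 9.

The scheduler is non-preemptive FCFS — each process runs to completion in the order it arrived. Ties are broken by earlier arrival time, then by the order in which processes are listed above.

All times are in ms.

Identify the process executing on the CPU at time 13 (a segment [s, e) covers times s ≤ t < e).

J2

Schedule: | J1 0-13 | J2 13-15 | J3 15-17 | J4 17-26 |
Completion: J1=13  J2=15  J3=17  J4=26
Turnaround (C−A): J1=13  J2=15  J3=15  J4=18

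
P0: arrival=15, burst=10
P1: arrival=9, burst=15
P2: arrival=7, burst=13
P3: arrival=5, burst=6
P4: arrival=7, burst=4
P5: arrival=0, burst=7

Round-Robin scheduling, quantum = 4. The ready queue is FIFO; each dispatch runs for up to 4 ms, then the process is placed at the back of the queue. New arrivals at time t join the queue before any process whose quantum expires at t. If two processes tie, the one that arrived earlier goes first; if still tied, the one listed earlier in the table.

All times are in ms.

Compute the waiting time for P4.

8

Timeline: | P5 0-7 | P3 7-11 | P2 11-15 | P4 15-19 | P1 19-23 | P3 23-25 | P0 25-29 | P2 29-33 | P1 33-37 | P0 37-41 | P2 41-45 | P1 45-49 | P0 49-51 | P2 51-52 | P1 52-55 |
Completion: P0=51  P1=55  P2=52  P3=25  P4=19  P5=7
Turnaround (C−A): P0=36  P1=46  P2=45  P3=20  P4=12  P5=7
Waiting(P4) = turnaround − burst = 12 − 4 = 8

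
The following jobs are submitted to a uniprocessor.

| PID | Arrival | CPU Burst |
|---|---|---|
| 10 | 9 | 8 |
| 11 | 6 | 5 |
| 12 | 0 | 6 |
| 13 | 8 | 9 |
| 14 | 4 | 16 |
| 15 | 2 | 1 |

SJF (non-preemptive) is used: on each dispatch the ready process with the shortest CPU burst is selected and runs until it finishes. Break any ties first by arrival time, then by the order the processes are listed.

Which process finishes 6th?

14

Schedule: | 12 0-6 | 15 6-7 | 11 7-12 | 10 12-20 | 13 20-29 | 14 29-45 |
Completion: 10=20  11=12  12=6  13=29  14=45  15=7
Finish order: 12 → 15 → 11 → 10 → 13 → 14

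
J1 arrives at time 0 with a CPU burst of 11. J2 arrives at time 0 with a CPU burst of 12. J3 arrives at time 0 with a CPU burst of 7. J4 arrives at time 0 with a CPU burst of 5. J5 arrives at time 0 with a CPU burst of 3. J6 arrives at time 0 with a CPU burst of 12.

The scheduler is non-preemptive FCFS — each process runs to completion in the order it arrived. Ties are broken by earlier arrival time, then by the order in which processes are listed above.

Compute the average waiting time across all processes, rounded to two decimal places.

Schedule: | J1 0-11 | J2 11-23 | J3 23-30 | J4 30-35 | J5 35-38 | J6 38-50 |
Completion: J1=11  J2=23  J3=30  J4=35  J5=38  J6=50
Waiting times: J1=0, J2=11, J3=23, J4=30, J5=35, J6=38
Average waiting = (0+11+23+30+35+38) / 6 = 137/6 = 22.83

22.83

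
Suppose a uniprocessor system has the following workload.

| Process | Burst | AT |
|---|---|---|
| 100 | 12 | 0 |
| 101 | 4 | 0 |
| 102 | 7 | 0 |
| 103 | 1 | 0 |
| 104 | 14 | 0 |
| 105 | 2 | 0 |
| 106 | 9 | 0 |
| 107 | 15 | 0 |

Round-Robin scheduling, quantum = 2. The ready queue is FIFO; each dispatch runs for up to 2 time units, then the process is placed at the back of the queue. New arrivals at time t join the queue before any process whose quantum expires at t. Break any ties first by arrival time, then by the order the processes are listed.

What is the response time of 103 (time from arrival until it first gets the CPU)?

Schedule: | 100 0-2 | 101 2-4 | 102 4-6 | 103 6-7 | 104 7-9 | 105 9-11 | 106 11-13 | 107 13-15 | 100 15-17 | 101 17-19 | 102 19-21 | 104 21-23 | 106 23-25 | 107 25-27 | 100 27-29 | 102 29-31 | 104 31-33 | 106 33-35 | 107 35-37 | 100 37-39 | 102 39-40 | 104 40-42 | 106 42-44 | 107 44-46 | 100 46-48 | 104 48-50 | 106 50-51 | 107 51-53 | 100 53-55 | 104 55-57 | 107 57-59 | 104 59-61 | 107 61-64 |
Completion: 100=55  101=19  102=40  103=7  104=61  105=11  106=51  107=64
Turnaround (C−A): 100=55  101=19  102=40  103=7  104=61  105=11  106=51  107=64
Response(103) = first start − arrival = 6 − 0 = 6

6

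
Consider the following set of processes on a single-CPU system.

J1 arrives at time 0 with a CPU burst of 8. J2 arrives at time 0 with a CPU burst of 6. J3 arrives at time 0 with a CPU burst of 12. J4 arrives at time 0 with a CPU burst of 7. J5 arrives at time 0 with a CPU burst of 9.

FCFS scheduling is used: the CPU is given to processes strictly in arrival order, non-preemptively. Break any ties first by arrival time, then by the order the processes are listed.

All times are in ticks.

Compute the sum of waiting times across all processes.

Gantt: | J1 0-8 | J2 8-14 | J3 14-26 | J4 26-33 | J5 33-42 |
Completion: J1=8  J2=14  J3=26  J4=33  J5=42
Waiting = turnaround − burst: J1=0, J2=8, J3=14, J4=26, J5=33
Total waiting = 0 + 8 + 14 + 26 + 33 = 81

81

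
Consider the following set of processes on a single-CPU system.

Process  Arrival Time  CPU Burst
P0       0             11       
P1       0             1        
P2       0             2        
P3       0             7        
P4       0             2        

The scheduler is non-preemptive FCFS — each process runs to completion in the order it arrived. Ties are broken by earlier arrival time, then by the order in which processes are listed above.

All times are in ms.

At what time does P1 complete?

12

Timeline: | P0 0-11 | P1 11-12 | P2 12-14 | P3 14-21 | P4 21-23 |
Completion: P0=11  P1=12  P2=14  P3=21  P4=23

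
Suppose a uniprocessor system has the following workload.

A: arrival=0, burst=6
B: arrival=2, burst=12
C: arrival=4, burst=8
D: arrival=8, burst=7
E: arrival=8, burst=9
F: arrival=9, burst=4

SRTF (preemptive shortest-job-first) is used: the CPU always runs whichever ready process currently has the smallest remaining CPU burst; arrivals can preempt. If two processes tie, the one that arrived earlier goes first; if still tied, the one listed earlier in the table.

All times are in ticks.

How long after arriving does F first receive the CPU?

0

Timeline: | A 0-6 | C 6-9 | F 9-13 | C 13-18 | D 18-25 | E 25-34 | B 34-46 |
Completion: A=6  B=46  C=18  D=25  E=34  F=13
Response(F) = first start − arrival = 9 − 9 = 0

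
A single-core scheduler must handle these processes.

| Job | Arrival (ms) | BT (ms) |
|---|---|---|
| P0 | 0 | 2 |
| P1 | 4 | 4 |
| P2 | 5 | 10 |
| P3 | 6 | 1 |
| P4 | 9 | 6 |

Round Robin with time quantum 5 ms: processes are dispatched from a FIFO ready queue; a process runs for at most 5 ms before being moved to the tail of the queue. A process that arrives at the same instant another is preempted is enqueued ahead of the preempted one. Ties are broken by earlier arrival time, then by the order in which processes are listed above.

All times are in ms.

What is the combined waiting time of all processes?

26

Timeline: | P0 0-2 | idle 2-4 | P1 4-8 | P2 8-13 | P3 13-14 | P4 14-19 | P2 19-24 | P4 24-25 |
Completion: P0=2  P1=8  P2=24  P3=14  P4=25
Turnaround (C−A): P0=2  P1=4  P2=19  P3=8  P4=16
Waiting = turnaround − burst: P0=0, P1=0, P2=9, P3=7, P4=10
Total waiting = 0 + 0 + 9 + 7 + 10 = 26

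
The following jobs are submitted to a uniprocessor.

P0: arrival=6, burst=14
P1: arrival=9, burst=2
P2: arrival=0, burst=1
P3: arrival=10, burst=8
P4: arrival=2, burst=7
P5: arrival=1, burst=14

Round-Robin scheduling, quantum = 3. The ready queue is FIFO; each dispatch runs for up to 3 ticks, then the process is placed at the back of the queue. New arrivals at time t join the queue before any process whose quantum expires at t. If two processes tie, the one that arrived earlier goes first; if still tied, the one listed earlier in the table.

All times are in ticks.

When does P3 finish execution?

39

Gantt: | P2 0-1 | P5 1-4 | P4 4-7 | P5 7-10 | P0 10-13 | P4 13-16 | P1 16-18 | P3 18-21 | P5 21-24 | P0 24-27 | P4 27-28 | P3 28-31 | P5 31-34 | P0 34-37 | P3 37-39 | P5 39-41 | P0 41-46 |
Completion: P0=46  P1=18  P2=1  P3=39  P4=28  P5=41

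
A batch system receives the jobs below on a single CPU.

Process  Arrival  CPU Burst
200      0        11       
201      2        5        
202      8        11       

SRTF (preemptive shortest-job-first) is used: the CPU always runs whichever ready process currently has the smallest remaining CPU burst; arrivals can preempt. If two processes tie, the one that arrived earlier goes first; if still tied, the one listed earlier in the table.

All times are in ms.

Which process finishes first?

201

Timeline: | 200 0-2 | 201 2-7 | 200 7-16 | 202 16-27 |
Completion: 200=16  201=7  202=27
Turnaround (C−A): 200=16  201=5  202=19
Finish order: 201 → 200 → 202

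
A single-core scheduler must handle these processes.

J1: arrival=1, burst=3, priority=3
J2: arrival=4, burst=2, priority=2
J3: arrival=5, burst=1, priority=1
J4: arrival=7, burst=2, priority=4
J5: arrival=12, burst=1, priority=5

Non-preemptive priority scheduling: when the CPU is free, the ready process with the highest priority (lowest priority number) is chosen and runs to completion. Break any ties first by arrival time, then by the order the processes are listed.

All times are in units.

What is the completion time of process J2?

Timeline: | idle 0-1 | J1 1-4 | J2 4-6 | J3 6-7 | J4 7-9 | idle 9-12 | J5 12-13 |
Completion: J1=4  J2=6  J3=7  J4=9  J5=13

6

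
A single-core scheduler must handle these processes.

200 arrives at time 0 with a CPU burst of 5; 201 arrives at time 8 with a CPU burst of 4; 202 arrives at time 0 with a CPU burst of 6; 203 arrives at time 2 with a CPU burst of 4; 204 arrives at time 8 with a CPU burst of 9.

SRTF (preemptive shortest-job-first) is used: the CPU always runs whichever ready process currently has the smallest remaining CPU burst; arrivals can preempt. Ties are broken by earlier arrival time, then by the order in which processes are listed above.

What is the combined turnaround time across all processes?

56

Schedule: | 200 0-5 | 203 5-9 | 201 9-13 | 202 13-19 | 204 19-28 |
Completion: 200=5  201=13  202=19  203=9  204=28
Turnaround = completion − arrival: 200=5, 201=5, 202=19, 203=7, 204=20
Total turnaround = 5 + 5 + 19 + 7 + 20 = 56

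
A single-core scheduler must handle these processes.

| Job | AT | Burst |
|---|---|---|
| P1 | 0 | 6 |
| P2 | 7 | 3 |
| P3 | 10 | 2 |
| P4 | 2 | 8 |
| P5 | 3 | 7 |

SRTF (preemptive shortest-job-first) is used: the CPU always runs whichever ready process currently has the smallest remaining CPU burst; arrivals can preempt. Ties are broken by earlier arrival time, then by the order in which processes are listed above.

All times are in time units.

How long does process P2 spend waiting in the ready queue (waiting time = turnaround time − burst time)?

Gantt: | P1 0-6 | P5 6-7 | P2 7-10 | P3 10-12 | P5 12-18 | P4 18-26 |
Completion: P1=6  P2=10  P3=12  P4=26  P5=18
Waiting(P2) = turnaround − burst = 3 − 3 = 0

0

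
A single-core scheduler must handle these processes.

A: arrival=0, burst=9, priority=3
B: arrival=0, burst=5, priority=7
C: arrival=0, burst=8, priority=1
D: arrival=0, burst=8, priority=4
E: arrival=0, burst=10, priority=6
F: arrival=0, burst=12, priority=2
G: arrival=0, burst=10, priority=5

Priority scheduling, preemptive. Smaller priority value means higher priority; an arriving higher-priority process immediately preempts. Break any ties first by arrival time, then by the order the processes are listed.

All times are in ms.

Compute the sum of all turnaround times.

Schedule: | C 0-8 | F 8-20 | A 20-29 | D 29-37 | G 37-47 | E 47-57 | B 57-62 |
Completion: A=29  B=62  C=8  D=37  E=57  F=20  G=47
Turnaround = completion − arrival: A=29, B=62, C=8, D=37, E=57, F=20, G=47
Total turnaround = 29 + 62 + 8 + 37 + 57 + 20 + 47 = 260

260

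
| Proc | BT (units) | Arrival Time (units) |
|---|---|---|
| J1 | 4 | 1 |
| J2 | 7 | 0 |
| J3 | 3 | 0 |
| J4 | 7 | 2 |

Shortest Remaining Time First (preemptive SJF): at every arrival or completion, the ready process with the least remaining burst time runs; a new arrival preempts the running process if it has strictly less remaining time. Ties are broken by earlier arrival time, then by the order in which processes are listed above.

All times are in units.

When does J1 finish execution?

7

Timeline: | J3 0-3 | J1 3-7 | J2 7-14 | J4 14-21 |
Completion: J1=7  J2=14  J3=3  J4=21
Turnaround (C−A): J1=6  J2=14  J3=3  J4=19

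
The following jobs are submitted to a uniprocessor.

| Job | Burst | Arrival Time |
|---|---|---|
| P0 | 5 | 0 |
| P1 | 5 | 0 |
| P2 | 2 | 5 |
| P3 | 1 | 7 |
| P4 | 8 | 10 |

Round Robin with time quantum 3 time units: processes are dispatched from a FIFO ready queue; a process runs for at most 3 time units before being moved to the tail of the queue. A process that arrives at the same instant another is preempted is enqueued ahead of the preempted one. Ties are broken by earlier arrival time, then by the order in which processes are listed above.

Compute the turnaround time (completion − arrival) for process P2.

5

Timeline: | P0 0-3 | P1 3-6 | P0 6-8 | P2 8-10 | P1 10-12 | P3 12-13 | P4 13-21 |
Completion: P0=8  P1=12  P2=10  P3=13  P4=21
Turnaround(P2) = completion − arrival = 10 − 5 = 5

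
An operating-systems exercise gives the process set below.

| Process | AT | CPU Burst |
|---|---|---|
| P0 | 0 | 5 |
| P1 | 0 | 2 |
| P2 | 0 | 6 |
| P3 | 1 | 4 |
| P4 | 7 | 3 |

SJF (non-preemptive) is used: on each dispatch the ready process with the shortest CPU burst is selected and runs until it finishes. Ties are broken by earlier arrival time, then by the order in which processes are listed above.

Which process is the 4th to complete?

P4

Schedule: | P1 0-2 | P3 2-6 | P0 6-11 | P4 11-14 | P2 14-20 |
Completion: P0=11  P1=2  P2=20  P3=6  P4=14
Finish order: P1 → P3 → P0 → P4 → P2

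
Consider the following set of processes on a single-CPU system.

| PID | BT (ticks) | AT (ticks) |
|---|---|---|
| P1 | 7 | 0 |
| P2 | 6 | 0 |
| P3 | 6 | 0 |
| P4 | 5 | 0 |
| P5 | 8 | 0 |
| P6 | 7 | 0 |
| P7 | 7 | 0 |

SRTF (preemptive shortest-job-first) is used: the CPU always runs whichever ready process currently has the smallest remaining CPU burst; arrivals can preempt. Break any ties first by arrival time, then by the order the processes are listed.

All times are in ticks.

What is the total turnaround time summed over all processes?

172

Gantt: | P4 0-5 | P2 5-11 | P3 11-17 | P1 17-24 | P6 24-31 | P7 31-38 | P5 38-46 |
Completion: P1=24  P2=11  P3=17  P4=5  P5=46  P6=31  P7=38
Turnaround = completion − arrival: P1=24, P2=11, P3=17, P4=5, P5=46, P6=31, P7=38
Total turnaround = 24 + 11 + 17 + 5 + 46 + 31 + 38 = 172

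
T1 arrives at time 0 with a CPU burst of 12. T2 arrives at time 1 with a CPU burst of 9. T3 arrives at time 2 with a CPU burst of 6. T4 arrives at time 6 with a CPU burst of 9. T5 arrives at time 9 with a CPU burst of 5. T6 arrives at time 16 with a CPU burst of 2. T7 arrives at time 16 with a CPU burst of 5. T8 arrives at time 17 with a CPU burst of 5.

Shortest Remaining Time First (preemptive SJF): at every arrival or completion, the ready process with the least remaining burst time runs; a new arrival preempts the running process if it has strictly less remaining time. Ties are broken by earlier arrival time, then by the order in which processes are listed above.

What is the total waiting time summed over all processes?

Schedule: | T1 0-1 | T2 1-2 | T3 2-8 | T2 8-9 | T5 9-14 | T2 14-16 | T6 16-18 | T2 18-23 | T7 23-28 | T8 28-33 | T4 33-42 | T1 42-53 |
Completion: T1=53  T2=23  T3=8  T4=42  T5=14  T6=18  T7=28  T8=33
Waiting = turnaround − burst: T1=41, T2=13, T3=0, T4=27, T5=0, T6=0, T7=7, T8=11
Total waiting = 41 + 13 + 0 + 27 + 0 + 0 + 7 + 11 = 99

99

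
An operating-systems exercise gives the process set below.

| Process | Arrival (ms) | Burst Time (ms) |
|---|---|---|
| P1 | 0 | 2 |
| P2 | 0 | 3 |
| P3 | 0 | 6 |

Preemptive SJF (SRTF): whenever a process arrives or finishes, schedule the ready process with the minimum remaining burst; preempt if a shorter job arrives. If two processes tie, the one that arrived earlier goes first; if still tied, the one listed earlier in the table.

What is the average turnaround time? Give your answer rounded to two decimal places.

6.00

Gantt: | P1 0-2 | P2 2-5 | P3 5-11 |
Completion: P1=2  P2=5  P3=11
Turnaround times: P1=2, P2=5, P3=11
Average turnaround = (2+5+11) / 3 = 18/3 = 6.00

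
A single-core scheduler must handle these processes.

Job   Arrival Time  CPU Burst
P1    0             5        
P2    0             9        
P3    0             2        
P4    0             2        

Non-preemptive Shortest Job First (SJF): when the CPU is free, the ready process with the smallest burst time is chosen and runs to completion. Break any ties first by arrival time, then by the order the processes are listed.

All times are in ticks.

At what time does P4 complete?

4

Gantt: | P3 0-2 | P4 2-4 | P1 4-9 | P2 9-18 |
Completion: P1=9  P2=18  P3=2  P4=4
Turnaround (C−A): P1=9  P2=18  P3=2  P4=4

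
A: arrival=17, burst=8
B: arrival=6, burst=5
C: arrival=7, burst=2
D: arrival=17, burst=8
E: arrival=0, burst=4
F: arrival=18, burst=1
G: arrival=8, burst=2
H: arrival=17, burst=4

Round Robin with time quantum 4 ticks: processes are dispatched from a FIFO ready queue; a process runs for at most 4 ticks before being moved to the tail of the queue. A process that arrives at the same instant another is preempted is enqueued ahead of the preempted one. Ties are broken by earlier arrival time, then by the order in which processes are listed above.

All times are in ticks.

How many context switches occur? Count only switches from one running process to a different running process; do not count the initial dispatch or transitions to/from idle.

Schedule: | E 0-4 | idle 4-6 | B 6-10 | C 10-12 | G 12-14 | B 14-15 | idle 15-17 | A 17-21 | D 21-25 | H 25-29 | F 29-30 | A 30-34 | D 34-38 |
Completion: A=34  B=15  C=12  D=38  E=4  F=30  G=14  H=29
Turnaround (C−A): A=17  B=9  C=5  D=21  E=4  F=12  G=6  H=12

8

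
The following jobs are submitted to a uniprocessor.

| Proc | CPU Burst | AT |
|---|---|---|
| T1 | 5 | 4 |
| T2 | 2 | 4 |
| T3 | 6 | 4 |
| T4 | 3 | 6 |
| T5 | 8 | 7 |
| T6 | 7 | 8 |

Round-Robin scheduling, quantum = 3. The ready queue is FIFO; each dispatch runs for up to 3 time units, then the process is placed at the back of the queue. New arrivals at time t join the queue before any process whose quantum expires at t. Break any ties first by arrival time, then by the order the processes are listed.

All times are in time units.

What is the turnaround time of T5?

27

Gantt: | idle 0-4 | T1 4-7 | T2 7-9 | T3 9-12 | T4 12-15 | T5 15-18 | T1 18-20 | T6 20-23 | T3 23-26 | T5 26-29 | T6 29-32 | T5 32-34 | T6 34-35 |
Completion: T1=20  T2=9  T3=26  T4=15  T5=34  T6=35
Turnaround(T5) = completion − arrival = 34 − 7 = 27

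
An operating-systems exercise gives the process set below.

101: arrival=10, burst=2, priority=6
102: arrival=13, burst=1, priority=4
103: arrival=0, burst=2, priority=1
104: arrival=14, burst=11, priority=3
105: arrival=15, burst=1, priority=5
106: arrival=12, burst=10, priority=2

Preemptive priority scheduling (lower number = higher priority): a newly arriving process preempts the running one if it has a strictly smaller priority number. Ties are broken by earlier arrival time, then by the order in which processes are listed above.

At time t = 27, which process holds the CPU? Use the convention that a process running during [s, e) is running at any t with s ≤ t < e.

Schedule: | 103 0-2 | idle 2-10 | 101 10-12 | 106 12-22 | 104 22-33 | 102 33-34 | 105 34-35 |
Completion: 101=12  102=34  103=2  104=33  105=35  106=22

104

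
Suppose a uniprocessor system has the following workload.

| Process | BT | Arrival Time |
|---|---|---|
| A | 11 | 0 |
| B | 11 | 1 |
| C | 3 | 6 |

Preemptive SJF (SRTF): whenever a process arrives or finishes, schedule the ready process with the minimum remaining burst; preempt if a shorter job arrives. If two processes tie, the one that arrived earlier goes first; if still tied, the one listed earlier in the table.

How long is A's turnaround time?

Gantt: | A 0-6 | C 6-9 | A 9-14 | B 14-25 |
Completion: A=14  B=25  C=9
Turnaround (C−A): A=14  B=24  C=3
Turnaround(A) = completion − arrival = 14 − 0 = 14

14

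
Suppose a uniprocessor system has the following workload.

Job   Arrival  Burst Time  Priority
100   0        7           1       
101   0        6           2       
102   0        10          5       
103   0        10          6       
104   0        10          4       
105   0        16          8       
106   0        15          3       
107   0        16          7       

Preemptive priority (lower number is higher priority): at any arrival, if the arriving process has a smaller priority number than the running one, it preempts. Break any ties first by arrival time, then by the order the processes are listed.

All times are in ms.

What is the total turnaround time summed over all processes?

Schedule: | 100 0-7 | 101 7-13 | 106 13-28 | 104 28-38 | 102 38-48 | 103 48-58 | 107 58-74 | 105 74-90 |
Completion: 100=7  101=13  102=48  103=58  104=38  105=90  106=28  107=74
Turnaround = completion − arrival: 100=7, 101=13, 102=48, 103=58, 104=38, 105=90, 106=28, 107=74
Total turnaround = 7 + 13 + 48 + 58 + 38 + 90 + 28 + 74 = 356

356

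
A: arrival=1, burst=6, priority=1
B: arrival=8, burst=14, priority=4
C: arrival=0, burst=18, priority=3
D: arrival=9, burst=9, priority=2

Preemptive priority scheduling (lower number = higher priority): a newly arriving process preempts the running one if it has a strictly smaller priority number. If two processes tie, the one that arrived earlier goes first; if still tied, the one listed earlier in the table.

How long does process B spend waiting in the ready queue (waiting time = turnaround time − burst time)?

25

Gantt: | C 0-1 | A 1-7 | C 7-9 | D 9-18 | C 18-33 | B 33-47 |
Completion: A=7  B=47  C=33  D=18
Turnaround (C−A): A=6  B=39  C=33  D=9
Waiting(B) = turnaround − burst = 39 − 14 = 25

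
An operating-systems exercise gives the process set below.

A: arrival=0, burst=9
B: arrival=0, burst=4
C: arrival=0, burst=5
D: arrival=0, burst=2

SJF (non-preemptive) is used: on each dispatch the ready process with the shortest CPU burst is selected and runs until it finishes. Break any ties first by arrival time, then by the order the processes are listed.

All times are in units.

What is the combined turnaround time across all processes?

Timeline: | D 0-2 | B 2-6 | C 6-11 | A 11-20 |
Completion: A=20  B=6  C=11  D=2
Turnaround (C−A): A=20  B=6  C=11  D=2
Turnaround = completion − arrival: A=20, B=6, C=11, D=2
Total turnaround = 20 + 6 + 11 + 2 = 39

39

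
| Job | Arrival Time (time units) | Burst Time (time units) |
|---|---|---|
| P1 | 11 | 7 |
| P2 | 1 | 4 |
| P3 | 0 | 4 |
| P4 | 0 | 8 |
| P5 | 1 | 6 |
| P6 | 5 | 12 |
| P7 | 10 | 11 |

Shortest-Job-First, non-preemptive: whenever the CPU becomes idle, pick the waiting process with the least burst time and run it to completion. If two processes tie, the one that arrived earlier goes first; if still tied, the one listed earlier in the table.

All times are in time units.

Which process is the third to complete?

Schedule: | P3 0-4 | P2 4-8 | P5 8-14 | P1 14-21 | P4 21-29 | P7 29-40 | P6 40-52 |
Completion: P1=21  P2=8  P3=4  P4=29  P5=14  P6=52  P7=40
Finish order: P3 → P2 → P5 → P1 → P4 → P7 → P6

P5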